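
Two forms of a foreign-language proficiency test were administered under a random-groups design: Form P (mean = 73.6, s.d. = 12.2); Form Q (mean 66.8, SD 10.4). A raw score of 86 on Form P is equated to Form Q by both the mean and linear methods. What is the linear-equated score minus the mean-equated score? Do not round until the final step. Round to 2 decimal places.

Mean-equated: 86 + (66.8 − 73.6) = 79.20
Linear-equated: (10.4/12.2)(86 − 73.6) + 66.8 = 77.370
Difference = 77.370 − 79.20 = -1.83

-1.83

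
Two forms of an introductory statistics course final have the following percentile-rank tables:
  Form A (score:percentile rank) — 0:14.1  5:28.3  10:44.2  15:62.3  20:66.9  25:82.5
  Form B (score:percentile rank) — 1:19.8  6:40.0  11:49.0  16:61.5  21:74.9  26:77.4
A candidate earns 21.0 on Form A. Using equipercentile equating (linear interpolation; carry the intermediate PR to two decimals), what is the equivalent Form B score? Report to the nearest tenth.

PR of 21.0 on Form A: 66.9 + (21.0 − 20)/(25 − 20) × (82.5 − 66.9) = 70.02
On Form B, PR 70.02 falls between score 16 (PR 61.5) and 21 (PR 74.9).
Interpolate: 16 + (70.02 − 61.5)/(74.9 − 61.5) × (21 − 16) = 19.2

19.2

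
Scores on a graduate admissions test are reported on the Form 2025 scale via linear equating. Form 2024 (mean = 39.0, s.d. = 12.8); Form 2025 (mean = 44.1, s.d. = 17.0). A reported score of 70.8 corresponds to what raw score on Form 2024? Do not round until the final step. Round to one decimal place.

Invert y = (SD_Y/SD_X)(x − M_X) + M_Y:
x = (SD_X/SD_Y)(y − M_Y) + M_X = (12.8/17.0)(70.8 − 44.1) + 39.0
x = 0.752941 × 26.700 + 39.0 = 59.1

59.1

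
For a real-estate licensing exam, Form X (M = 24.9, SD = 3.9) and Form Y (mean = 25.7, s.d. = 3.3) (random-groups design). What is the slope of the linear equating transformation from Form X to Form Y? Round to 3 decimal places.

A = SD_Y / SD_X = 3.3 / 3.9 = 0.846

0.846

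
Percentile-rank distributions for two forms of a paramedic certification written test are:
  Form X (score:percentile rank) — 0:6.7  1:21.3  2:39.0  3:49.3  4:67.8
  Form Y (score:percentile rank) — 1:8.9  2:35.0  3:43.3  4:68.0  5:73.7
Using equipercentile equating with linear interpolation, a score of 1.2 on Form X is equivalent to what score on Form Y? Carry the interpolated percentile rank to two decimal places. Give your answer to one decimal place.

PR of 1.2 on Form X: 21.3 + (1.2 − 1)/(2 − 1) × (39.0 − 21.3) = 24.84
On Form Y, PR 24.84 falls between score 1 (PR 8.9) and 2 (PR 35.0).
Interpolate: 1 + (24.84 − 8.9)/(35.0 − 8.9) × (2 − 1) = 1.6

1.6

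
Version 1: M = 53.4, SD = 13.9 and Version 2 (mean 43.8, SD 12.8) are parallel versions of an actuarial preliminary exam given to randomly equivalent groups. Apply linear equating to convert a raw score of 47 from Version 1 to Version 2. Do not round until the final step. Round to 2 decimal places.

Linear equating: y = (SD_Y/SD_X)(x − M_X) + M_Y
y = (12.8/13.9)(47 − 53.4) + 43.8
y = 0.920863 × -6.4 + 43.8 = -5.8935 + 43.8 = 37.91

37.91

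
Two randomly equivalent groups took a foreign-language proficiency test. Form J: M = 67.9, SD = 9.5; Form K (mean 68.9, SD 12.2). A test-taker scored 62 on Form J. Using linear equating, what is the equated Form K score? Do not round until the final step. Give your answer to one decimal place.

61.3

Linear equating: y = (SD_Y/SD_X)(x − M_X) + M_Y
y = (12.2/9.5)(62 − 67.9) + 68.9
y = 1.284211 × -5.9 + 68.9 = -7.5768 + 68.9 = 61.3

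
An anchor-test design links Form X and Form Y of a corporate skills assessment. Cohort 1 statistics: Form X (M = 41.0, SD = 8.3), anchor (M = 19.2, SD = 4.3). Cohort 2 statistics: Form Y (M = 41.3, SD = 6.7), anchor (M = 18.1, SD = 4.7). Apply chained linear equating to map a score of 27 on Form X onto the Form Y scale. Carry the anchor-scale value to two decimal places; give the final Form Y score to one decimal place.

32.5

Form X → anchor (Cohort 1): v = (4.3/8.3)(27 − 41.0) + 19.2 = 11.95
anchor → Form Y (Cohort 2): y = (6.7/4.7)(11.95 − 18.1) + 41.3 = 32.5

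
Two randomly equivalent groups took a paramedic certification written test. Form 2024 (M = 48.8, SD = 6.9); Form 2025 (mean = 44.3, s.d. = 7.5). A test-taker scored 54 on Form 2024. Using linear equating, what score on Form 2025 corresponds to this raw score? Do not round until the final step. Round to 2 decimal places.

49.95

Linear equating: y = (SD_Y/SD_X)(x − M_X) + M_Y
y = (7.5/6.9)(54 − 48.8) + 44.3
y = 1.086957 × 5.2 + 44.3 = 5.6522 + 44.3 = 49.95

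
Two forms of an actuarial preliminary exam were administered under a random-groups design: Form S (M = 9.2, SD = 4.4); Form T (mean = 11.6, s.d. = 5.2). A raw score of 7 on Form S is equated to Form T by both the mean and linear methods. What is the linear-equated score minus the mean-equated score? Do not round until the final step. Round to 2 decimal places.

Mean-equated: 7 + (11.6 − 9.2) = 9.40
Linear-equated: (5.2/4.4)(7 − 9.2) + 11.6 = 9.000
Difference = 9.000 − 9.40 = -0.40

-0.40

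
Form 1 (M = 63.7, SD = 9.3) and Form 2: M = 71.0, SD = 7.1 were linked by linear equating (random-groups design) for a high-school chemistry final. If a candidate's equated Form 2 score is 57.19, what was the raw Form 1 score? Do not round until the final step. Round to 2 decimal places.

Invert y = (SD_Y/SD_X)(x − M_X) + M_Y:
x = (SD_X/SD_Y)(y − M_Y) + M_X = (9.3/7.1)(57.19 − 71.0) + 63.7
x = 1.309859 × -13.810 + 63.7 = 45.61

45.61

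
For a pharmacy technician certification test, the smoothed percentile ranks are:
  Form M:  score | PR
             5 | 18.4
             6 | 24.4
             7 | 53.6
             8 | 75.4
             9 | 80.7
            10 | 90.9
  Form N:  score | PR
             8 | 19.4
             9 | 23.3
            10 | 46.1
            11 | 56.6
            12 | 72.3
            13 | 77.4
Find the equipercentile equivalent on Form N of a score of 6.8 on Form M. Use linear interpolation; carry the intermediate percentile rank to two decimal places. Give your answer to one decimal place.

10.2

PR of 6.8 on Form M: 24.4 + (6.8 − 6)/(7 − 6) × (53.6 − 24.4) = 47.76
On Form N, PR 47.76 falls between score 10 (PR 46.1) and 11 (PR 56.6).
Interpolate: 10 + (47.76 − 46.1)/(56.6 − 46.1) × (11 − 10) = 10.2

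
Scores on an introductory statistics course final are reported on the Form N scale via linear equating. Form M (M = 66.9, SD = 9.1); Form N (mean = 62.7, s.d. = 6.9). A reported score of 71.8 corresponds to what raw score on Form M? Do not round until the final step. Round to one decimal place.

Invert y = (SD_Y/SD_X)(x − M_X) + M_Y:
x = (SD_X/SD_Y)(y − M_Y) + M_X = (9.1/6.9)(71.8 − 62.7) + 66.9
x = 1.318841 × 9.100 + 66.9 = 78.9

78.9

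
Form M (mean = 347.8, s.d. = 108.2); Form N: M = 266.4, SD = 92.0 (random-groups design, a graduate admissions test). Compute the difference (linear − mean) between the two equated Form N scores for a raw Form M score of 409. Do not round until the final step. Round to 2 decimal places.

-9.16

Mean-equated: 409 + (266.4 − 347.8) = 327.60
Linear-equated: (92.0/108.2)(409 − 347.8) + 266.4 = 318.437
Difference = 318.437 − 327.60 = -9.16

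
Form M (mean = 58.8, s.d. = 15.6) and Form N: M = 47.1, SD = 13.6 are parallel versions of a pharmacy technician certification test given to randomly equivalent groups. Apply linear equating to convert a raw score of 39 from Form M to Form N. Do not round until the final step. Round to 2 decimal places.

29.84

Linear equating: y = (SD_Y/SD_X)(x − M_X) + M_Y
y = (13.6/15.6)(39 − 58.8) + 47.1
y = 0.871795 × -19.8 + 47.1 = -17.2615 + 47.1 = 29.84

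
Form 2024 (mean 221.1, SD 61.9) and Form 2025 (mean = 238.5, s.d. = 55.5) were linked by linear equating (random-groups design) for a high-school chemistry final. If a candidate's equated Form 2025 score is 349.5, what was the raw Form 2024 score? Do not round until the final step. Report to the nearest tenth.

344.9

Invert y = (SD_Y/SD_X)(x − M_X) + M_Y:
x = (SD_X/SD_Y)(y − M_Y) + M_X = (61.9/55.5)(349.5 − 238.5) + 221.1
x = 1.115315 × 111.000 + 221.1 = 344.9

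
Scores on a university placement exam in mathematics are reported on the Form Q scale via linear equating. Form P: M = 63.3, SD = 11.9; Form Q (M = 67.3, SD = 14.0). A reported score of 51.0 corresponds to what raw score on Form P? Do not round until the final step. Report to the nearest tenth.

Invert y = (SD_Y/SD_X)(x − M_X) + M_Y:
x = (SD_X/SD_Y)(y − M_Y) + M_X = (11.9/14.0)(51.0 − 67.3) + 63.3
x = 0.850000 × -16.300 + 63.3 = 49.4

49.4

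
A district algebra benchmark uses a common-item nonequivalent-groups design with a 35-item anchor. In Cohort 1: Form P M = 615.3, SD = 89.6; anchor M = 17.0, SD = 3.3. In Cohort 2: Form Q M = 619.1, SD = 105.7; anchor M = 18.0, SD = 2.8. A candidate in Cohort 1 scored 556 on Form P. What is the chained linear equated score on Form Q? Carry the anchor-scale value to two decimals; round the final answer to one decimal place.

499.1

Form P → anchor (Cohort 1): v = (3.3/89.6)(556 − 615.3) + 17.0 = 14.82
anchor → Form Q (Cohort 2): y = (105.7/2.8)(14.82 − 18.0) + 619.1 = 499.1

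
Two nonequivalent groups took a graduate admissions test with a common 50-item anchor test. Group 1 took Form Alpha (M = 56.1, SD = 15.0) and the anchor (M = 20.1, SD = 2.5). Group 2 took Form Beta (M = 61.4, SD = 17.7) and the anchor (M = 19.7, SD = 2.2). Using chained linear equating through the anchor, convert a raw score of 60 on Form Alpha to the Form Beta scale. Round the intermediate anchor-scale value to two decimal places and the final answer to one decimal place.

Form Alpha → anchor (Group 1): v = (2.5/15.0)(60 − 56.1) + 20.1 = 20.75
anchor → Form Beta (Group 2): y = (17.7/2.2)(20.75 − 19.7) + 61.4 = 69.8

69.8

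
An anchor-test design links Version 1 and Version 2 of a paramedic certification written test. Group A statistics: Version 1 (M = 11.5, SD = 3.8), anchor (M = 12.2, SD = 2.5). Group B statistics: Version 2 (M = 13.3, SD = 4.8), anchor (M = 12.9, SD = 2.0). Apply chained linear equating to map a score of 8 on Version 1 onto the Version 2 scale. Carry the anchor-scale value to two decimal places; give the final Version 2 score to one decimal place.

Version 1 → anchor (Group A): v = (2.5/3.8)(8 − 11.5) + 12.2 = 9.90
anchor → Version 2 (Group B): y = (4.8/2.0)(9.90 − 12.9) + 13.3 = 6.1

6.1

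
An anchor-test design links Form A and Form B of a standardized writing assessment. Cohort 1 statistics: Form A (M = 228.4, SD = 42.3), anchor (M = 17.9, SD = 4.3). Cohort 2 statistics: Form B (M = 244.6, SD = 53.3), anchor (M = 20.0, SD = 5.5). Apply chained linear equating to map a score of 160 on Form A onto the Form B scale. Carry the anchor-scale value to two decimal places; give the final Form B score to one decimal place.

Form A → anchor (Cohort 1): v = (4.3/42.3)(160 − 228.4) + 17.9 = 10.95
anchor → Form B (Cohort 2): y = (53.3/5.5)(10.95 − 20.0) + 244.6 = 156.9

156.9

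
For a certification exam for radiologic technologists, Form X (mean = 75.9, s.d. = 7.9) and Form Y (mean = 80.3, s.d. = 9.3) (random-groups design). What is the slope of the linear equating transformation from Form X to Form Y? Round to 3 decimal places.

A = SD_Y / SD_X = 9.3 / 7.9 = 1.177

1.177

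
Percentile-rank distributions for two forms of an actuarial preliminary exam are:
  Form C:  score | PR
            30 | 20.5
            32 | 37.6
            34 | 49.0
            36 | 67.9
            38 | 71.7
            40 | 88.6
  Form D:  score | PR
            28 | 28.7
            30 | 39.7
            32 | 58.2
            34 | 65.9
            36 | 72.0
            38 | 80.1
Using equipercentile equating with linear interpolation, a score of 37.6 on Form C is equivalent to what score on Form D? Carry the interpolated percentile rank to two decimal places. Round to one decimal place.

35.7

PR of 37.6 on Form C: 67.9 + (37.6 − 36)/(38 − 36) × (71.7 − 67.9) = 70.94
On Form D, PR 70.94 falls between score 34 (PR 65.9) and 36 (PR 72.0).
Interpolate: 34 + (70.94 − 65.9)/(72.0 − 65.9) × (36 − 34) = 35.7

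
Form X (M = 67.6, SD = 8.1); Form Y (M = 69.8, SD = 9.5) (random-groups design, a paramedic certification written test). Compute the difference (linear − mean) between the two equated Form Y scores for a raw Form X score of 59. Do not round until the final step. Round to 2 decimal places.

-1.49

Mean-equated: 59 + (69.8 − 67.6) = 61.20
Linear-equated: (9.5/8.1)(59 − 67.6) + 69.8 = 59.714
Difference = 59.714 − 61.20 = -1.49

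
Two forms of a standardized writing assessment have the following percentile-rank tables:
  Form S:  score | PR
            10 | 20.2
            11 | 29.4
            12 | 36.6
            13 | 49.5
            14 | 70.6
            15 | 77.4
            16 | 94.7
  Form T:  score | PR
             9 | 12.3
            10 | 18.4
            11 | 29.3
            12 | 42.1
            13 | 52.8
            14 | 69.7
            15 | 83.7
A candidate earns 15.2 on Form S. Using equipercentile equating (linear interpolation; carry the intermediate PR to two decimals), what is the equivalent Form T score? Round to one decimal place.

PR of 15.2 on Form S: 77.4 + (15.2 − 15)/(16 − 15) × (94.7 − 77.4) = 80.86
On Form T, PR 80.86 falls between score 14 (PR 69.7) and 15 (PR 83.7).
Interpolate: 14 + (80.86 − 69.7)/(83.7 − 69.7) × (15 − 14) = 14.8

14.8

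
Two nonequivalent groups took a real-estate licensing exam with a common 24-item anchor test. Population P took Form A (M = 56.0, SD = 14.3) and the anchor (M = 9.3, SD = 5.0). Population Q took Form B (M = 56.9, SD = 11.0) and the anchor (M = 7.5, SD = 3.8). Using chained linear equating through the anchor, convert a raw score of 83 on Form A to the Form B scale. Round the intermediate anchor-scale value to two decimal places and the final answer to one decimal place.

89.4

Form A → anchor (Population P): v = (5.0/14.3)(83 − 56.0) + 9.3 = 18.74
anchor → Form B (Population Q): y = (11.0/3.8)(18.74 − 7.5) + 56.9 = 89.4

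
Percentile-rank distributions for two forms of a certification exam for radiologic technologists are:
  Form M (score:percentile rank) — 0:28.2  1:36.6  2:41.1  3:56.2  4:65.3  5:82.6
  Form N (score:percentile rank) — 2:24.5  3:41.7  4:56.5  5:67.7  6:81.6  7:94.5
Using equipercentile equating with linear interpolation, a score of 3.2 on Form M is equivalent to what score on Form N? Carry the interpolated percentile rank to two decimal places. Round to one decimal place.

4.1

PR of 3.2 on Form M: 56.2 + (3.2 − 3)/(4 − 3) × (65.3 − 56.2) = 58.02
On Form N, PR 58.02 falls between score 4 (PR 56.5) and 5 (PR 67.7).
Interpolate: 4 + (58.02 − 56.5)/(67.7 − 56.5) × (5 − 4) = 4.1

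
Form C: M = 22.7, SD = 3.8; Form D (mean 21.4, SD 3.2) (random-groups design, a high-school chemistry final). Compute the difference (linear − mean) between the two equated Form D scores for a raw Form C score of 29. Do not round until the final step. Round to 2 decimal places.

Mean-equated: 29 + (21.4 − 22.7) = 27.70
Linear-equated: (3.2/3.8)(29 − 22.7) + 21.4 = 26.705
Difference = 26.705 − 27.70 = -0.99

-0.99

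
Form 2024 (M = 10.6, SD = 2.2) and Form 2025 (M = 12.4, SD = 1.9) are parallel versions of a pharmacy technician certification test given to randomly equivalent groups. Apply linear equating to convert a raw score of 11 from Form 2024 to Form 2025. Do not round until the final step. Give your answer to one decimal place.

12.7

Linear equating: y = (SD_Y/SD_X)(x − M_X) + M_Y
y = (1.9/2.2)(11 − 10.6) + 12.4
y = 0.863636 × 0.4 + 12.4 = 0.3455 + 12.4 = 12.7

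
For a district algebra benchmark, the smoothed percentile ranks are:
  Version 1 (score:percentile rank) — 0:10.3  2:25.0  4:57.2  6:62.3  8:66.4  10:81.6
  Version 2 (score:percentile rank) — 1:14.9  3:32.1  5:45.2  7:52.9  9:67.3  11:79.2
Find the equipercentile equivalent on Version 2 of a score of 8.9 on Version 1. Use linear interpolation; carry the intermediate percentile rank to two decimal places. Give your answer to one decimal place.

PR of 8.9 on Version 1: 66.4 + (8.9 − 8)/(10 − 8) × (81.6 − 66.4) = 73.24
On Version 2, PR 73.24 falls between score 9 (PR 67.3) and 11 (PR 79.2).
Interpolate: 9 + (73.24 − 67.3)/(79.2 − 67.3) × (11 − 9) = 10.0

10.0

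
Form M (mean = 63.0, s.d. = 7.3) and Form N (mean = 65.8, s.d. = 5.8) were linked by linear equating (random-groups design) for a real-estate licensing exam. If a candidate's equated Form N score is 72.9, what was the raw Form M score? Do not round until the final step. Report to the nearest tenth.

Invert y = (SD_Y/SD_X)(x − M_X) + M_Y:
x = (SD_X/SD_Y)(y − M_Y) + M_X = (7.3/5.8)(72.9 − 65.8) + 63.0
x = 1.258621 × 7.100 + 63.0 = 71.9

71.9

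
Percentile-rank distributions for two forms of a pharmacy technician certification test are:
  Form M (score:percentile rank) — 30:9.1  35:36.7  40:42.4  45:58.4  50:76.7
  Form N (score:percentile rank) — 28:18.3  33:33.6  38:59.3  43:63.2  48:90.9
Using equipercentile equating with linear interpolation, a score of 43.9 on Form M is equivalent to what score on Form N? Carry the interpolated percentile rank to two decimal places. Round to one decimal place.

PR of 43.9 on Form M: 42.4 + (43.9 − 40)/(45 − 40) × (58.4 − 42.4) = 54.88
On Form N, PR 54.88 falls between score 33 (PR 33.6) and 38 (PR 59.3).
Interpolate: 33 + (54.88 − 33.6)/(59.3 − 33.6) × (38 − 33) = 37.1

37.1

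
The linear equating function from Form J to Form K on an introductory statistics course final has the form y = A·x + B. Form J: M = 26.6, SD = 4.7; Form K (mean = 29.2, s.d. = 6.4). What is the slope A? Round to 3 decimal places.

A = SD_Y / SD_X = 6.4 / 4.7 = 1.362

1.362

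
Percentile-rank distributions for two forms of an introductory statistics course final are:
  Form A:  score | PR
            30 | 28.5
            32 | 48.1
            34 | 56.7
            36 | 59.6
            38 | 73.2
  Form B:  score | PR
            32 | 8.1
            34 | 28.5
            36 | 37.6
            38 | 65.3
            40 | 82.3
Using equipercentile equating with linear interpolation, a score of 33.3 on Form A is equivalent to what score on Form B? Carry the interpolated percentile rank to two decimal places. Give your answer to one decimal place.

37.2

PR of 33.3 on Form A: 48.1 + (33.3 − 32)/(34 − 32) × (56.7 − 48.1) = 53.69
On Form B, PR 53.69 falls between score 36 (PR 37.6) and 38 (PR 65.3).
Interpolate: 36 + (53.69 − 37.6)/(65.3 − 37.6) × (38 − 36) = 37.2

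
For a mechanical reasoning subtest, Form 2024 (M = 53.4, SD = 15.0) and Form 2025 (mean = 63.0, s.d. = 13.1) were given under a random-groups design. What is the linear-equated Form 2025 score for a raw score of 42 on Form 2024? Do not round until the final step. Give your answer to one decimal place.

Linear equating: y = (SD_Y/SD_X)(x − M_X) + M_Y
y = (13.1/15.0)(42 − 53.4) + 63.0
y = 0.873333 × -11.4 + 63.0 = -9.9560 + 63.0 = 53.0

53.0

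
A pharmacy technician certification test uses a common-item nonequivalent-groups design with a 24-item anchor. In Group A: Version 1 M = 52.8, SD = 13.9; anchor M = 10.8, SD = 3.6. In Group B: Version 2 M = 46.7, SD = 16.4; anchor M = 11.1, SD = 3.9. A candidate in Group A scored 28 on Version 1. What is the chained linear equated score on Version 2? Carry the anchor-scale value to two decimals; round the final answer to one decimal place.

18.4

Version 1 → anchor (Group A): v = (3.6/13.9)(28 − 52.8) + 10.8 = 4.38
anchor → Version 2 (Group B): y = (16.4/3.9)(4.38 − 11.1) + 46.7 = 18.4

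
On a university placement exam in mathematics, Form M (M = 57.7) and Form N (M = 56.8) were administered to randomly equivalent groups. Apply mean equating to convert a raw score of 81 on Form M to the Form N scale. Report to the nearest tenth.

80.1

Mean equating: y = x + (M_Y − M_X) = 81 + (56.8 − 57.7) = 80.1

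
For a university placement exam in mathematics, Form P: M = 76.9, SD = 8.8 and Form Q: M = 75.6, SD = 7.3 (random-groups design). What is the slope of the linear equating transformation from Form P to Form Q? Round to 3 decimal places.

0.830

A = SD_Y / SD_X = 7.3 / 8.8 = 0.830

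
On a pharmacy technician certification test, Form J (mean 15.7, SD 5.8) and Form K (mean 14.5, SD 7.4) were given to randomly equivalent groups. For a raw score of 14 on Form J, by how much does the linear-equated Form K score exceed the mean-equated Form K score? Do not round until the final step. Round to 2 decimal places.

Mean-equated: 14 + (14.5 − 15.7) = 12.80
Linear-equated: (7.4/5.8)(14 − 15.7) + 14.5 = 12.331
Difference = 12.331 − 12.80 = -0.47

-0.47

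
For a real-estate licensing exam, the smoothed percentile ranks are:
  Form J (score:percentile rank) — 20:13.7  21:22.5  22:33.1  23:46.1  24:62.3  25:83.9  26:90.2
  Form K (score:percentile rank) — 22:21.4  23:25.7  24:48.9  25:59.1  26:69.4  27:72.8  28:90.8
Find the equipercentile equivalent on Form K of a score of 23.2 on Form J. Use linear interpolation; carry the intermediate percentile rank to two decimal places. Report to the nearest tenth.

PR of 23.2 on Form J: 46.1 + (23.2 − 23)/(24 − 23) × (62.3 − 46.1) = 49.34
On Form K, PR 49.34 falls between score 24 (PR 48.9) and 25 (PR 59.1).
Interpolate: 24 + (49.34 − 48.9)/(59.1 − 48.9) × (25 − 24) = 24.0

24.0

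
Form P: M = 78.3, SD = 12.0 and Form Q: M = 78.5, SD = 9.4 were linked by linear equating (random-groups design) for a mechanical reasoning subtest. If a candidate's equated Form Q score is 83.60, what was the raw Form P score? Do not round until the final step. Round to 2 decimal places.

84.81

Invert y = (SD_Y/SD_X)(x − M_X) + M_Y:
x = (SD_X/SD_Y)(y − M_Y) + M_X = (12.0/9.4)(83.60 − 78.5) + 78.3
x = 1.276596 × 5.100 + 78.3 = 84.81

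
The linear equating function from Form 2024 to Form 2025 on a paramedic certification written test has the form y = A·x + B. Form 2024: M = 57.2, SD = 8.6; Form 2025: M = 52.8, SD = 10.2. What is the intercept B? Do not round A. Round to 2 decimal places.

-15.04

A = SD_Y / SD_X = 10.2 / 8.6 = 1.186047
B = M_Y − A·M_X = 52.8 − 1.186047 × 57.2 = -15.04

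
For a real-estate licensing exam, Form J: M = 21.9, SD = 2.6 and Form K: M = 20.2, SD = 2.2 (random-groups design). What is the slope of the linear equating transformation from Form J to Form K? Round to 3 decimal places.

A = SD_Y / SD_X = 2.2 / 2.6 = 0.846

0.846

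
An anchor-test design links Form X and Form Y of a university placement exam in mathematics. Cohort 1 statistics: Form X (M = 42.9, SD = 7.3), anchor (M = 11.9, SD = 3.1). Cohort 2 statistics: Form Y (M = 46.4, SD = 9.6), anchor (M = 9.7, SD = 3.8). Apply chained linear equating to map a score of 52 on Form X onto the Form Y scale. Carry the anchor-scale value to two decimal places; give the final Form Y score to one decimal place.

61.7

Form X → anchor (Cohort 1): v = (3.1/7.3)(52 − 42.9) + 11.9 = 15.76
anchor → Form Y (Cohort 2): y = (9.6/3.8)(15.76 − 9.7) + 46.4 = 61.7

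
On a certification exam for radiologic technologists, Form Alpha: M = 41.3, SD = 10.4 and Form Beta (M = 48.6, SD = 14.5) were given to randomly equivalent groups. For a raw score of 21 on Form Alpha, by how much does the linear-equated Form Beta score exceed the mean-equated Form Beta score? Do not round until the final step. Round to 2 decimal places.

Mean-equated: 21 + (48.6 − 41.3) = 28.30
Linear-equated: (14.5/10.4)(21 − 41.3) + 48.6 = 20.297
Difference = 20.297 − 28.30 = -8.00

-8.00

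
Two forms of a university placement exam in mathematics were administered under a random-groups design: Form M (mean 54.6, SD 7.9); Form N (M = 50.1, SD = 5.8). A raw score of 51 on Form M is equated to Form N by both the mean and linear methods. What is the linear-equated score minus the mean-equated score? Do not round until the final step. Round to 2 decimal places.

0.96

Mean-equated: 51 + (50.1 − 54.6) = 46.50
Linear-equated: (5.8/7.9)(51 − 54.6) + 50.1 = 47.457
Difference = 47.457 − 46.50 = 0.96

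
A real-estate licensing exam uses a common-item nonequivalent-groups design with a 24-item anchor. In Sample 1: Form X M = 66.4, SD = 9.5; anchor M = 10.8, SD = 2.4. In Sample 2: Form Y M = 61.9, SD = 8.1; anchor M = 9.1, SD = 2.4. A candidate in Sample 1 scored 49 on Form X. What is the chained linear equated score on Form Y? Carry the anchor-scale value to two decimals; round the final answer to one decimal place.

52.8

Form X → anchor (Sample 1): v = (2.4/9.5)(49 − 66.4) + 10.8 = 6.40
anchor → Form Y (Sample 2): y = (8.1/2.4)(6.40 − 9.1) + 61.9 = 52.8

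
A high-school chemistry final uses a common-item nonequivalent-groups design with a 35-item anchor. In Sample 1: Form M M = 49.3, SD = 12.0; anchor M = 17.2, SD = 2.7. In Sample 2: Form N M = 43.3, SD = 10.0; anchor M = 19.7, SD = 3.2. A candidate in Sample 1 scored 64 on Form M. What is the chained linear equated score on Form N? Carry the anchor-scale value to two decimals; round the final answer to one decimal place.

Form M → anchor (Sample 1): v = (2.7/12.0)(64 − 49.3) + 17.2 = 20.51
anchor → Form N (Sample 2): y = (10.0/3.2)(20.51 − 19.7) + 43.3 = 45.8

45.8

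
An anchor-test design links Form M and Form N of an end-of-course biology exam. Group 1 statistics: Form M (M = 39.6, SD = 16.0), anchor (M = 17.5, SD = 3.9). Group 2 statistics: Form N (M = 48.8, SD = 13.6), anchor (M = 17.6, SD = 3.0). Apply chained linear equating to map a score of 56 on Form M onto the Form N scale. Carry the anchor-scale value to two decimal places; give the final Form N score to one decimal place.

Form M → anchor (Group 1): v = (3.9/16.0)(56 − 39.6) + 17.5 = 21.50
anchor → Form N (Group 2): y = (13.6/3.0)(21.50 − 17.6) + 48.8 = 66.5

66.5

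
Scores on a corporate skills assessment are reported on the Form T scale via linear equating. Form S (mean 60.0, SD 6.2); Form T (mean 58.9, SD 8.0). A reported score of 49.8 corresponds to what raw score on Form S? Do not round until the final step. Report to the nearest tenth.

Invert y = (SD_Y/SD_X)(x − M_X) + M_Y:
x = (SD_X/SD_Y)(y − M_Y) + M_X = (6.2/8.0)(49.8 − 58.9) + 60.0
x = 0.775000 × -9.100 + 60.0 = 52.9

52.9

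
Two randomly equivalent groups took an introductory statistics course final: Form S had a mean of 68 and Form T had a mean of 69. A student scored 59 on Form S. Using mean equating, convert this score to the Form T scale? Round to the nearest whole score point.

Mean equating: y = x + (M_Y − M_X) = 59 + (69 − 68) = 60

60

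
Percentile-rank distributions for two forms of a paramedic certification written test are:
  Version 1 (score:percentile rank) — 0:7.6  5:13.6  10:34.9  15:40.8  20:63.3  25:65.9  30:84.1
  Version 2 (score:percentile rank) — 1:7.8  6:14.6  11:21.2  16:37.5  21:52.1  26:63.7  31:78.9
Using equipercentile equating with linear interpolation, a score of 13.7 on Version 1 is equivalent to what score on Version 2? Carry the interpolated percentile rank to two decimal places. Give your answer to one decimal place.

16.6

PR of 13.7 on Version 1: 34.9 + (13.7 − 10)/(15 − 10) × (40.8 − 34.9) = 39.27
On Version 2, PR 39.27 falls between score 16 (PR 37.5) and 21 (PR 52.1).
Interpolate: 16 + (39.27 − 37.5)/(52.1 − 37.5) × (21 − 16) = 16.6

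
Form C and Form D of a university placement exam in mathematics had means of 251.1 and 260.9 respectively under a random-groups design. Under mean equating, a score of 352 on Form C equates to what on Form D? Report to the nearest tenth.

Mean equating: y = x + (M_Y − M_X) = 352 + (260.9 − 251.1) = 361.8

361.8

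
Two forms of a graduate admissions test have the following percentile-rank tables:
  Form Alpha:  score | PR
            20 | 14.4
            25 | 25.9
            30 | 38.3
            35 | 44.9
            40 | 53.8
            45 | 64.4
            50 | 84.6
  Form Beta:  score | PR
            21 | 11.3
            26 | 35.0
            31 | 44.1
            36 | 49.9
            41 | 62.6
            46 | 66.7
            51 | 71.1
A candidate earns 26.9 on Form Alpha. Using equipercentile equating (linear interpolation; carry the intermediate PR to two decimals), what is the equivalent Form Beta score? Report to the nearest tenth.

PR of 26.9 on Form Alpha: 25.9 + (26.9 − 25)/(30 − 25) × (38.3 − 25.9) = 30.61
On Form Beta, PR 30.61 falls between score 21 (PR 11.3) and 26 (PR 35.0).
Interpolate: 21 + (30.61 − 11.3)/(35.0 − 11.3) × (26 − 21) = 25.1

25.1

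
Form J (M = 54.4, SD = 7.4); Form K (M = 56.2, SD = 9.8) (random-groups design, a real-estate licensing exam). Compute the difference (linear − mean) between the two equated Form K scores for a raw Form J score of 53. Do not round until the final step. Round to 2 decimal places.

Mean-equated: 53 + (56.2 − 54.4) = 54.80
Linear-equated: (9.8/7.4)(53 − 54.4) + 56.2 = 54.346
Difference = 54.346 − 54.80 = -0.45

-0.45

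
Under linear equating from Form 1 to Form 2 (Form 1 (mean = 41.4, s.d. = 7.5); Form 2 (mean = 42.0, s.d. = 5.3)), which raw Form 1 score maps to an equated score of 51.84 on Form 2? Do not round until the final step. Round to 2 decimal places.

55.32

Invert y = (SD_Y/SD_X)(x − M_X) + M_Y:
x = (SD_X/SD_Y)(y − M_Y) + M_X = (7.5/5.3)(51.84 − 42.0) + 41.4
x = 1.415094 × 9.840 + 41.4 = 55.32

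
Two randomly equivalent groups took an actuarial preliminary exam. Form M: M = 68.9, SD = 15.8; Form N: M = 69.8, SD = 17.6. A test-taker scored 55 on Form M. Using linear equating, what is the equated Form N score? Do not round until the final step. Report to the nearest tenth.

54.3

Linear equating: y = (SD_Y/SD_X)(x − M_X) + M_Y
y = (17.6/15.8)(55 − 68.9) + 69.8
y = 1.113924 × -13.9 + 69.8 = -15.4835 + 69.8 = 54.3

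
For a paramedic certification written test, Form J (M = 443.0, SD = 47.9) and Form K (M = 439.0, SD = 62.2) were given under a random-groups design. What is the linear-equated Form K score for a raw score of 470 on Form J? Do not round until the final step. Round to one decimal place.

474.1

Linear equating: y = (SD_Y/SD_X)(x − M_X) + M_Y
y = (62.2/47.9)(470 − 443.0) + 439.0
y = 1.298539 × 27.0 + 439.0 = 35.0605 + 439.0 = 474.1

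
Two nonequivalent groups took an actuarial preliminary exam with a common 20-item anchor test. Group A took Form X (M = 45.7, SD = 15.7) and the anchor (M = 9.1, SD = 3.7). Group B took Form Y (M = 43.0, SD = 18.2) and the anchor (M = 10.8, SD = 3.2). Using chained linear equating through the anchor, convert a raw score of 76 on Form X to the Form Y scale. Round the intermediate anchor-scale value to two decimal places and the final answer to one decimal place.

Form X → anchor (Group A): v = (3.7/15.7)(76 − 45.7) + 9.1 = 16.24
anchor → Form Y (Group B): y = (18.2/3.2)(16.24 − 10.8) + 43.0 = 73.9

73.9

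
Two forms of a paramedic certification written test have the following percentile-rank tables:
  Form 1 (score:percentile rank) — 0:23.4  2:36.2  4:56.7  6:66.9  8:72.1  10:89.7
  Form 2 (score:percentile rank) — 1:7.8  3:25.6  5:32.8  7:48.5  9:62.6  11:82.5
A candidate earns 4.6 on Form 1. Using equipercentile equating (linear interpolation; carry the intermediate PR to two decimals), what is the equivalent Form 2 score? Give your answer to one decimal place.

PR of 4.6 on Form 1: 56.7 + (4.6 − 4)/(6 − 4) × (66.9 − 56.7) = 59.76
On Form 2, PR 59.76 falls between score 7 (PR 48.5) and 9 (PR 62.6).
Interpolate: 7 + (59.76 − 48.5)/(62.6 − 48.5) × (9 − 7) = 8.6

8.6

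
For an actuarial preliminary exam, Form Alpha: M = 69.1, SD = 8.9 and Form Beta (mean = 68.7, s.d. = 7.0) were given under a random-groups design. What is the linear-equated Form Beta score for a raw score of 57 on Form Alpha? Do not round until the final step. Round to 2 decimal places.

59.18

Linear equating: y = (SD_Y/SD_X)(x − M_X) + M_Y
y = (7.0/8.9)(57 − 69.1) + 68.7
y = 0.786517 × -12.1 + 68.7 = -9.5169 + 68.7 = 59.18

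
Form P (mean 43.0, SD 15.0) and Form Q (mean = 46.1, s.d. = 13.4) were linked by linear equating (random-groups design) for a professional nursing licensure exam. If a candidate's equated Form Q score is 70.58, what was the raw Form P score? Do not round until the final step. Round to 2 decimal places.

70.40

Invert y = (SD_Y/SD_X)(x − M_X) + M_Y:
x = (SD_X/SD_Y)(y − M_Y) + M_X = (15.0/13.4)(70.58 − 46.1) + 43.0
x = 1.119403 × 24.480 + 43.0 = 70.40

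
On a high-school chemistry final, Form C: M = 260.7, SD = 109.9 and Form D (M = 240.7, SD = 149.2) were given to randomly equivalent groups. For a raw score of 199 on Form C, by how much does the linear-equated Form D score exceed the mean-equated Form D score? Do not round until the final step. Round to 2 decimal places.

Mean-equated: 199 + (240.7 − 260.7) = 179.00
Linear-equated: (149.2/109.9)(199 − 260.7) + 240.7 = 156.936
Difference = 156.936 − 179.00 = -22.06

-22.06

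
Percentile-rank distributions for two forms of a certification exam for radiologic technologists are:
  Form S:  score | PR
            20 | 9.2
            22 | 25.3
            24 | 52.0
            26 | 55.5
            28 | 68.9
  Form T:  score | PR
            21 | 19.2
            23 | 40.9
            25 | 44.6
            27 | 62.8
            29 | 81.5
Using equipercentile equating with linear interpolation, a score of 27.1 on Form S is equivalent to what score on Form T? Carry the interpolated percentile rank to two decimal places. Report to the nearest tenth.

27.0

PR of 27.1 on Form S: 55.5 + (27.1 − 26)/(28 − 26) × (68.9 − 55.5) = 62.87
On Form T, PR 62.87 falls between score 27 (PR 62.8) and 29 (PR 81.5).
Interpolate: 27 + (62.87 − 62.8)/(81.5 − 62.8) × (29 − 27) = 27.0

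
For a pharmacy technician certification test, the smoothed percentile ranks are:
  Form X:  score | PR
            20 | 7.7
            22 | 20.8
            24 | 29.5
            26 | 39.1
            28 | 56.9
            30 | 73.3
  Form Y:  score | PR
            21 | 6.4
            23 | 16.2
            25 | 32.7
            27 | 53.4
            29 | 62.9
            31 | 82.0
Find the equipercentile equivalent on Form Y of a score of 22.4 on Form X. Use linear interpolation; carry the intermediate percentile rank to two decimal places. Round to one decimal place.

PR of 22.4 on Form X: 20.8 + (22.4 − 22)/(24 − 22) × (29.5 − 20.8) = 22.54
On Form Y, PR 22.54 falls between score 23 (PR 16.2) and 25 (PR 32.7).
Interpolate: 23 + (22.54 − 16.2)/(32.7 − 16.2) × (25 − 23) = 23.8

23.8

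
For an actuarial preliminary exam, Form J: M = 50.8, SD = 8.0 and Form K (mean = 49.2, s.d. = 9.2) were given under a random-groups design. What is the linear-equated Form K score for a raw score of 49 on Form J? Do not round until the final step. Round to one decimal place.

Linear equating: y = (SD_Y/SD_X)(x − M_X) + M_Y
y = (9.2/8.0)(49 − 50.8) + 49.2
y = 1.150000 × -1.8 + 49.2 = -2.0700 + 49.2 = 47.1

47.1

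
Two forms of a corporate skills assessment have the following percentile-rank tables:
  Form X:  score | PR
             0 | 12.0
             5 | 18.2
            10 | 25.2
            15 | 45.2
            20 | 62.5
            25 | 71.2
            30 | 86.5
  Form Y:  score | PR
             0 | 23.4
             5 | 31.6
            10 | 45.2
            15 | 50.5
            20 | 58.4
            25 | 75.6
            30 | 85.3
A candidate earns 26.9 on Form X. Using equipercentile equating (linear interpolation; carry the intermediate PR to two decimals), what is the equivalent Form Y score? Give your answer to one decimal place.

25.7

PR of 26.9 on Form X: 71.2 + (26.9 − 25)/(30 − 25) × (86.5 − 71.2) = 77.01
On Form Y, PR 77.01 falls between score 25 (PR 75.6) and 30 (PR 85.3).
Interpolate: 25 + (77.01 − 75.6)/(85.3 − 75.6) × (30 − 25) = 25.7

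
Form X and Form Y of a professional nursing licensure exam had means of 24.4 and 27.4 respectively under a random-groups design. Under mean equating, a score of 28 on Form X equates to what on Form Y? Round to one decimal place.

31.0

Mean equating: y = x + (M_Y − M_X) = 28 + (27.4 − 24.4) = 31.0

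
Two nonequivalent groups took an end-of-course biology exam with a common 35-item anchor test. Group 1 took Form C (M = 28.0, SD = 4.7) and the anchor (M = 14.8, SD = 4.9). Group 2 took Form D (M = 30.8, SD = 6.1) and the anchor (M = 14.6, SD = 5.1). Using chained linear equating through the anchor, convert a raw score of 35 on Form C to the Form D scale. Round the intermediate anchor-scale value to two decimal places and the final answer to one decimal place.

39.8

Form C → anchor (Group 1): v = (4.9/4.7)(35 − 28.0) + 14.8 = 22.10
anchor → Form D (Group 2): y = (6.1/5.1)(22.10 − 14.6) + 30.8 = 39.8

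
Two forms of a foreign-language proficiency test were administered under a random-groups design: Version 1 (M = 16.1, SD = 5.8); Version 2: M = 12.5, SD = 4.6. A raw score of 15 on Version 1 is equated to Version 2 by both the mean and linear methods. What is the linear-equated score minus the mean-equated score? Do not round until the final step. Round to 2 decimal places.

Mean-equated: 15 + (12.5 − 16.1) = 11.40
Linear-equated: (4.6/5.8)(15 − 16.1) + 12.5 = 11.628
Difference = 11.628 − 11.40 = 0.23

0.23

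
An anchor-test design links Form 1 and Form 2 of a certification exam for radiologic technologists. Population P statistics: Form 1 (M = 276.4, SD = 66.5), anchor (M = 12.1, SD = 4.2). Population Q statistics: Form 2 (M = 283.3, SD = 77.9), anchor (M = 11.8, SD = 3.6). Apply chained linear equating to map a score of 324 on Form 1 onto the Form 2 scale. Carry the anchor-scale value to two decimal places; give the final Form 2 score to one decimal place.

Form 1 → anchor (Population P): v = (4.2/66.5)(324 − 276.4) + 12.1 = 15.11
anchor → Form 2 (Population Q): y = (77.9/3.6)(15.11 − 11.8) + 283.3 = 354.9

354.9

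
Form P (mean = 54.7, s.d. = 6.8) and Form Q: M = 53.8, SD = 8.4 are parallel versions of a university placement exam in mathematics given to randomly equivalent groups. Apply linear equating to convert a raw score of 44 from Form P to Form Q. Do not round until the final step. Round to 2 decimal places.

40.58

Linear equating: y = (SD_Y/SD_X)(x − M_X) + M_Y
y = (8.4/6.8)(44 − 54.7) + 53.8
y = 1.235294 × -10.7 + 53.8 = -13.2176 + 53.8 = 40.58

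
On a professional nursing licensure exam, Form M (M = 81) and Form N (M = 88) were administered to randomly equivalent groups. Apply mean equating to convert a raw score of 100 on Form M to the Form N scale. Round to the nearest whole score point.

107

Mean equating: y = x + (M_Y − M_X) = 100 + (88 − 81) = 107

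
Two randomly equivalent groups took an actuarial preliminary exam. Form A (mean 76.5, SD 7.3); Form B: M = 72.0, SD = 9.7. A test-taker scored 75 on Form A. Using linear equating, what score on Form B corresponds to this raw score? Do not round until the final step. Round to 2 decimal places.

Linear equating: y = (SD_Y/SD_X)(x − M_X) + M_Y
y = (9.7/7.3)(75 − 76.5) + 72.0
y = 1.328767 × -1.5 + 72.0 = -1.9932 + 72.0 = 70.01

70.01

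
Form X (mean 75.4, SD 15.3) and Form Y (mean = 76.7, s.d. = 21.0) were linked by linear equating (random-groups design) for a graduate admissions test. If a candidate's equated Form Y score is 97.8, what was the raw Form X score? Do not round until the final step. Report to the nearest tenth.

Invert y = (SD_Y/SD_X)(x − M_X) + M_Y:
x = (SD_X/SD_Y)(y − M_Y) + M_X = (15.3/21.0)(97.8 − 76.7) + 75.4
x = 0.728571 × 21.100 + 75.4 = 90.8

90.8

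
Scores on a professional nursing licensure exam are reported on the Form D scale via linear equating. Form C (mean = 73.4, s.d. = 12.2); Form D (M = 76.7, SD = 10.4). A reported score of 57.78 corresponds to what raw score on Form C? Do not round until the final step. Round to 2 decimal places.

51.21

Invert y = (SD_Y/SD_X)(x − M_X) + M_Y:
x = (SD_X/SD_Y)(y − M_Y) + M_X = (12.2/10.4)(57.78 − 76.7) + 73.4
x = 1.173077 × -18.920 + 73.4 = 51.21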